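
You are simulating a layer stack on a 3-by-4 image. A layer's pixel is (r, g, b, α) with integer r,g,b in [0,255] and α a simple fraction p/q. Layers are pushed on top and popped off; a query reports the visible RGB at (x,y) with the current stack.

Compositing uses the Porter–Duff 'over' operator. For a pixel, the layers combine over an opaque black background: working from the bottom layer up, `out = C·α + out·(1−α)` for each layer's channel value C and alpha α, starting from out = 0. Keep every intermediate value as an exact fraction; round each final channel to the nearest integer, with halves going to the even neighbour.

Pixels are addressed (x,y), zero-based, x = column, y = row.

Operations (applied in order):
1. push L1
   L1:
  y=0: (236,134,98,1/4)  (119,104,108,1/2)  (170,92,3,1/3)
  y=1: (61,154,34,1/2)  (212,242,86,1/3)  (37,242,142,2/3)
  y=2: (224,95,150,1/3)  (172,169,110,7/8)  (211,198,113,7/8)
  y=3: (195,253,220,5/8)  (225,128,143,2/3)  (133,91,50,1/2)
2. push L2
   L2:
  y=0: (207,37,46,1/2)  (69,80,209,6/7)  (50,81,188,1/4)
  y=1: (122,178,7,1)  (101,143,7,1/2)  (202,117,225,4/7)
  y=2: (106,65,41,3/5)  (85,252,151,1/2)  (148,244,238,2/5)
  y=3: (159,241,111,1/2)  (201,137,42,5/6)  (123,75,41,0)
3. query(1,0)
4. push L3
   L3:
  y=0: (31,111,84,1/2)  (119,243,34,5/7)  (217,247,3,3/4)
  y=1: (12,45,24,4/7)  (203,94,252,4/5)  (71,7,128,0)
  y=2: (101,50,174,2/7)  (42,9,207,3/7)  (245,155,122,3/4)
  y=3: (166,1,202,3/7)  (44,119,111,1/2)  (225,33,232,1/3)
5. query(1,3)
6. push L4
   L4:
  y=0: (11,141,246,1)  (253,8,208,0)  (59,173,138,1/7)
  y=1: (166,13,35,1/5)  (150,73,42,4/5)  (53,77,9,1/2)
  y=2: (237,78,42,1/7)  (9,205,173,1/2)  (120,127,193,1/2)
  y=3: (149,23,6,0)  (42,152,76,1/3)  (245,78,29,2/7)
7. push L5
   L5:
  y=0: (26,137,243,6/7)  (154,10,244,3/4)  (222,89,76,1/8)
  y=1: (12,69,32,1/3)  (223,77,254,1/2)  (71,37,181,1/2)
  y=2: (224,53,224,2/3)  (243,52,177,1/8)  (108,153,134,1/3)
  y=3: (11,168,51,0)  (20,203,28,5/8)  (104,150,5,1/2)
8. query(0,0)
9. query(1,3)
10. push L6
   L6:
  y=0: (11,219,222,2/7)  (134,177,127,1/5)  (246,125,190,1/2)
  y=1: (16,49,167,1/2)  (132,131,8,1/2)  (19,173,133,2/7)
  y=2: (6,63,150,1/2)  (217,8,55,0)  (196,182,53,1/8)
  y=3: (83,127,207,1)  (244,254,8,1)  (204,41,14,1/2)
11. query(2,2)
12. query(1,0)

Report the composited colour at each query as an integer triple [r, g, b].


(1,0) stack=L1,L2; from [0,0,0]:
after L1 α=1/2: [119/2, 52, 54]
after L2 α=6/7: [947/14, 76, 1308/7]
→ [68, 76, 187]

at x=1,y=3 over L1,L2,L3:
after L1 α=2/3: [150, 256/3, 286/3]
after L2 α=5/6: [385/2, 2311/18, 458/9]
after L3 α=1/2: [473/4, 4453/36, 1457/18]
= [118, 124, 81]

query (0,0) [L1,L2,L3,L4,L5] — begin 0,0,0
+L1 (α=1/4) → [59, 67/2, 49/2]
+L2 (α=1/2) → [133, 141/4, 141/4]
+L3 (α=1/2) → [82, 585/8, 477/8]
+L4 (α=1) → [11, 141, 246]
+L5 (α=6/7) → [167/7, 963/7, 1704/7]
→ [24, 138, 243]

(1,3) stack=L1,L2,L3,L4,L5; from [0,0,0]:
+L1 (α=2/3) → [150, 256/3, 286/3]
+L2 (α=5/6) → [385/2, 2311/18, 458/9]
+L3 (α=1/2) → [473/4, 4453/36, 1457/18]
+L4 (α=1/3) → [557/6, 7189/54, 2141/27]
+L5 (α=5/8) → [757/16, 25459/144, 3401/72]
= [47, 177, 47]

query (2,2) [L1,L2,L3,L4,L5,L6] — begin 0,0,0
L1 α=7/8: [1477/8, 693/4, 791/8]
L2 α=2/5: [6799/40, 4031/20, 6181/40]
L3 α=3/4: [36199/160, 13331/80, 20821/160]
L4 α=1/2: [55399/320, 23491/160, 51701/320]
L5 α=1/3: [72679/480, 35731/240, 73141/480]
L6 α=1/8: [602833/3840, 293797/1920, 537427/3840]
→ [157, 153, 140]

query (1,0) [L1,L2,L3,L4,L5,L6] — begin 0,0,0
L1 α=1/2: [119/2, 52, 54]
L2 α=6/7: [947/14, 76, 1308/7]
L3 α=5/7: [5112/49, 1367/7, 3806/49]
L4 α=0: [5112/49, 1367/7, 3806/49]
L5 α=3/4: [13875/98, 1577/28, 19837/98]
L6 α=1/5: [34316/245, 2816/35, 45897/245]
→ [140, 80, 187]


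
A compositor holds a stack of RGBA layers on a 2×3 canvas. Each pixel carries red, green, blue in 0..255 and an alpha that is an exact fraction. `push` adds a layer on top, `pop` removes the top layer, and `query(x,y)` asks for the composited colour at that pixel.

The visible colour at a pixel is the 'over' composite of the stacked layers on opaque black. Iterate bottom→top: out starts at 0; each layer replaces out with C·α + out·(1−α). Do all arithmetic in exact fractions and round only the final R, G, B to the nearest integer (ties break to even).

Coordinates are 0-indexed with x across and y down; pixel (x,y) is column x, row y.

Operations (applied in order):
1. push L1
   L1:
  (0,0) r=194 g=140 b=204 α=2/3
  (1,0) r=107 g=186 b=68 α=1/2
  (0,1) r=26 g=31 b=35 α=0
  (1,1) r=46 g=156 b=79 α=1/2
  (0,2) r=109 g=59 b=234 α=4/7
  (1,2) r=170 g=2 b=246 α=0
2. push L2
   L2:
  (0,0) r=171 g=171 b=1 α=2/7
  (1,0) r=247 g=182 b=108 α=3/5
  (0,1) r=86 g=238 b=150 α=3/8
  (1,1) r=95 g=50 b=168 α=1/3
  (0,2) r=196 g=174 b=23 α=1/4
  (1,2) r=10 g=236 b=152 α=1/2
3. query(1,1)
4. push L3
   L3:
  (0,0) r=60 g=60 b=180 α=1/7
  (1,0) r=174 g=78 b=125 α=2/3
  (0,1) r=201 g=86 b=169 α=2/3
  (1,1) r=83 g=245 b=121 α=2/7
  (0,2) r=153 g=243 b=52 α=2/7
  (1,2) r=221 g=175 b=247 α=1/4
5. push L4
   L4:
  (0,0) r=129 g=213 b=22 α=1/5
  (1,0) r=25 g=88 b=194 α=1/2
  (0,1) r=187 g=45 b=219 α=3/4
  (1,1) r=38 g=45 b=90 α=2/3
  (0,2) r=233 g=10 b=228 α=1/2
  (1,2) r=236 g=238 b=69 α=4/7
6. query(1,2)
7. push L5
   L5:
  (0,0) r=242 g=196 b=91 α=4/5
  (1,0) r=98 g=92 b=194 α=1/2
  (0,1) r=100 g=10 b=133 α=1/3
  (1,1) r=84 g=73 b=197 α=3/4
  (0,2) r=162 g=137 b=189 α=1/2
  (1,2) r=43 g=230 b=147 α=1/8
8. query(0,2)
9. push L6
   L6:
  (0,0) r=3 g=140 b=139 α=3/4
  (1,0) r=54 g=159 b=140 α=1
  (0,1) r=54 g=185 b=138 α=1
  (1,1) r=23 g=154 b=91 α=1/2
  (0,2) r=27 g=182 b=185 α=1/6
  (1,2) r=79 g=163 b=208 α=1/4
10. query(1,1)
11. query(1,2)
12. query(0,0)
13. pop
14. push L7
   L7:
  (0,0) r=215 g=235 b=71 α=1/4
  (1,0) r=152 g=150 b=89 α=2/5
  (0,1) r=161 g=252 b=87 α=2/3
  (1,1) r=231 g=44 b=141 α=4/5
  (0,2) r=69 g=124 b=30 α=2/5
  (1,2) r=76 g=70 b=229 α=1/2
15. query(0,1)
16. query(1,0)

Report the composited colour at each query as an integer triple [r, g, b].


(1,1) stack=L1,L2; from [0,0,0]:
L1 α=1/2: [23, 78, 79/2]
L2 α=1/3: [47, 206/3, 247/3]
= [47, 69, 82]

at x=1,y=2 over L1,L2,L3,L4:
after L1 α=0: [0, 0, 0]
after L2 α=1/2: [5, 118, 76]
after L3 α=1/4: [59, 529/4, 475/4]
after L4 α=4/7: [1121/7, 5395/28, 2529/28]
→ [160, 193, 90]

(0,2) stack=L1,L2,L3,L4,L5; from [0,0,0]:
+L1 (α=4/7) → [436/7, 236/7, 936/7]
+L2 (α=1/4) → [670/7, 963/14, 2969/28]
+L3 (α=2/7) → [5492/49, 11619/98, 17757/196]
+L4 (α=1/2) → [16909/98, 12599/196, 62445/392]
+L5 (α=1/2) → [32785/196, 39451/392, 136533/784]
→ [167, 101, 174]

(1,1) stack=L1,L2,L3,L4,L5,L6; from [0,0,0]:
L1 α=1/2: [23, 78, 79/2]
L2 α=1/3: [47, 206/3, 247/3]
L3 α=2/7: [401/7, 2500/21, 1961/21]
L4 α=2/3: [311/7, 4390/63, 5741/63]
L5 α=3/4: [2075/28, 18187/252, 21487/126]
L6 α=1/2: [2719/56, 56995/504, 32953/252]
rounded: [49, 113, 131]

at x=1,y=2 over L1,L2,L3,L4,L5,L6:
L1 α=0: [0, 0, 0]
L2 α=1/2: [5, 118, 76]
L3 α=1/4: [59, 529/4, 475/4]
L4 α=4/7: [1121/7, 5395/28, 2529/28]
L5 α=1/8: [291/2, 6315/32, 3117/32]
L6 α=1/4: [1031/8, 24161/128, 16007/128]
rounded: [129, 189, 125]

query (0,0) [L1,L2,L3,L4,L5,L6] — begin 0,0,0
L1 α=2/3: [388/3, 280/3, 136]
L2 α=2/7: [2966/21, 2426/21, 682/7]
L3 α=1/7: [6352/49, 5272/49, 5352/49]
L4 α=1/5: [31729/245, 6305/49, 22486/245]
L5 α=4/5: [268889/1225, 44721/245, 111666/1225]
L6 α=3/4: [139957/2450, 147621/980, 622491/4900]
rounded: [57, 151, 127]

at x=0,y=1 over L1,L2,L3,L4,L5,L7:
after L1 α=0: [0, 0, 0]
after L2 α=3/8: [129/4, 357/4, 225/4]
after L3 α=2/3: [579/4, 1045/12, 1577/12]
after L4 α=3/4: [2823/16, 2665/48, 9461/48]
after L5 α=1/3: [3623/24, 2905/72, 12653/72]
after L7 α=2/3: [11351/72, 39193/216, 25181/216]
rounded: [158, 181, 117]

(1,0) stack=L1,L2,L3,L4,L5,L7; from [0,0,0]:
after L1 α=1/2: [107/2, 93, 34]
after L2 α=3/5: [848/5, 732/5, 392/5]
after L3 α=2/3: [2588/15, 504/5, 1642/15]
after L4 α=1/2: [2963/30, 472/5, 2276/15]
after L5 α=1/2: [5903/60, 466/5, 2593/15]
after L7 α=2/5: [11983/100, 2898/25, 3483/25]
→ [120, 116, 139]


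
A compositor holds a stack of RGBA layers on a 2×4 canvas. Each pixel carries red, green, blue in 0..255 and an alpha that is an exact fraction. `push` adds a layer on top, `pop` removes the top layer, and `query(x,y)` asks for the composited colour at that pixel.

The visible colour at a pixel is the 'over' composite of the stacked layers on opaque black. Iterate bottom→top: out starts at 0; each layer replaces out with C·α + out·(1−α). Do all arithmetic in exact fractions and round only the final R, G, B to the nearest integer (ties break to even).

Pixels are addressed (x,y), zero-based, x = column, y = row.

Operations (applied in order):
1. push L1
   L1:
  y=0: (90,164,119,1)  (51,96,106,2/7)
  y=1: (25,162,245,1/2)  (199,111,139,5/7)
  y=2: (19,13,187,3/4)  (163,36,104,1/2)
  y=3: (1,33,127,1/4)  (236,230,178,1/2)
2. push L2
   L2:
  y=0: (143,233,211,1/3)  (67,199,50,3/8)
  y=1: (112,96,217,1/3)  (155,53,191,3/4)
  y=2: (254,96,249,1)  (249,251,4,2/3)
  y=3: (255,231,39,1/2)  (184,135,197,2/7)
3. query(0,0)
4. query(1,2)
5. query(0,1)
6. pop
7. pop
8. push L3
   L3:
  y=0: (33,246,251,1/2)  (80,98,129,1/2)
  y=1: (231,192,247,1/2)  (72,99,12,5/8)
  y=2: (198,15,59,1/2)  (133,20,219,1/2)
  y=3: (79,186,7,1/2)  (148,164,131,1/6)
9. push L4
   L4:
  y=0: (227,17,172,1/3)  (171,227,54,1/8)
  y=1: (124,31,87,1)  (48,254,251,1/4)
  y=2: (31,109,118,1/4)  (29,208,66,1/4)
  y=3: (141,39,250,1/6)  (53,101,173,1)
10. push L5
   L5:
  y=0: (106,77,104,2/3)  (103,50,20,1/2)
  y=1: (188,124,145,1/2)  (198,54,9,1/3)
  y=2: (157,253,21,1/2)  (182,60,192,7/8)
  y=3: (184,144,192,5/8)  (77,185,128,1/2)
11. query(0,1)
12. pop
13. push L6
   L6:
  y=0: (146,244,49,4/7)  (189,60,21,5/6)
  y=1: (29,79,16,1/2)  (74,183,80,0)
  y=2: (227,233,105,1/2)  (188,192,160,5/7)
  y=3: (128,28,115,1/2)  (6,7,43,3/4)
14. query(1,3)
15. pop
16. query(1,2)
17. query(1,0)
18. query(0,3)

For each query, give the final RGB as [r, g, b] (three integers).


at x=0,y=0 over L1,L2:
L1 α=1: [90, 164, 119]
L2 α=1/3: [323/3, 187, 449/3]
= [108, 187, 150]

query (1,2) [L1,L2] — begin 0,0,0
L1 α=1/2: [163/2, 18, 52]
L2 α=2/3: [1159/6, 520/3, 20]
= [193, 173, 20]

at x=0,y=1 over L1,L2:
+L1 (α=1/2) → [25/2, 81, 245/2]
+L2 (α=1/3) → [137/3, 86, 154]
= [46, 86, 154]

at x=0,y=1 over L3,L4,L5:
L3 α=1/2: [231/2, 96, 247/2]
L4 α=1: [124, 31, 87]
L5 α=1/2: [156, 155/2, 116]
= [156, 78, 116]

query (1,3) [L3,L4,L6] — begin 0,0,0
L3 α=1/6: [74/3, 82/3, 131/6]
L4 α=1: [53, 101, 173]
L6 α=3/4: [71/4, 61/2, 151/2]
= [18, 30, 76]

at x=1,y=2 over L3,L4:
after L3 α=1/2: [133/2, 10, 219/2]
after L4 α=1/4: [457/8, 119/2, 789/8]
rounded: [57, 60, 99]

at x=1,y=0 over L3,L4:
+L3 (α=1/2) → [40, 49, 129/2]
+L4 (α=1/8) → [451/8, 285/4, 1011/16]
→ [56, 71, 63]

at x=0,y=3 over L3,L4:
L3 α=1/2: [79/2, 93, 7/2]
L4 α=1/6: [677/12, 84, 535/12]
= [56, 84, 45]


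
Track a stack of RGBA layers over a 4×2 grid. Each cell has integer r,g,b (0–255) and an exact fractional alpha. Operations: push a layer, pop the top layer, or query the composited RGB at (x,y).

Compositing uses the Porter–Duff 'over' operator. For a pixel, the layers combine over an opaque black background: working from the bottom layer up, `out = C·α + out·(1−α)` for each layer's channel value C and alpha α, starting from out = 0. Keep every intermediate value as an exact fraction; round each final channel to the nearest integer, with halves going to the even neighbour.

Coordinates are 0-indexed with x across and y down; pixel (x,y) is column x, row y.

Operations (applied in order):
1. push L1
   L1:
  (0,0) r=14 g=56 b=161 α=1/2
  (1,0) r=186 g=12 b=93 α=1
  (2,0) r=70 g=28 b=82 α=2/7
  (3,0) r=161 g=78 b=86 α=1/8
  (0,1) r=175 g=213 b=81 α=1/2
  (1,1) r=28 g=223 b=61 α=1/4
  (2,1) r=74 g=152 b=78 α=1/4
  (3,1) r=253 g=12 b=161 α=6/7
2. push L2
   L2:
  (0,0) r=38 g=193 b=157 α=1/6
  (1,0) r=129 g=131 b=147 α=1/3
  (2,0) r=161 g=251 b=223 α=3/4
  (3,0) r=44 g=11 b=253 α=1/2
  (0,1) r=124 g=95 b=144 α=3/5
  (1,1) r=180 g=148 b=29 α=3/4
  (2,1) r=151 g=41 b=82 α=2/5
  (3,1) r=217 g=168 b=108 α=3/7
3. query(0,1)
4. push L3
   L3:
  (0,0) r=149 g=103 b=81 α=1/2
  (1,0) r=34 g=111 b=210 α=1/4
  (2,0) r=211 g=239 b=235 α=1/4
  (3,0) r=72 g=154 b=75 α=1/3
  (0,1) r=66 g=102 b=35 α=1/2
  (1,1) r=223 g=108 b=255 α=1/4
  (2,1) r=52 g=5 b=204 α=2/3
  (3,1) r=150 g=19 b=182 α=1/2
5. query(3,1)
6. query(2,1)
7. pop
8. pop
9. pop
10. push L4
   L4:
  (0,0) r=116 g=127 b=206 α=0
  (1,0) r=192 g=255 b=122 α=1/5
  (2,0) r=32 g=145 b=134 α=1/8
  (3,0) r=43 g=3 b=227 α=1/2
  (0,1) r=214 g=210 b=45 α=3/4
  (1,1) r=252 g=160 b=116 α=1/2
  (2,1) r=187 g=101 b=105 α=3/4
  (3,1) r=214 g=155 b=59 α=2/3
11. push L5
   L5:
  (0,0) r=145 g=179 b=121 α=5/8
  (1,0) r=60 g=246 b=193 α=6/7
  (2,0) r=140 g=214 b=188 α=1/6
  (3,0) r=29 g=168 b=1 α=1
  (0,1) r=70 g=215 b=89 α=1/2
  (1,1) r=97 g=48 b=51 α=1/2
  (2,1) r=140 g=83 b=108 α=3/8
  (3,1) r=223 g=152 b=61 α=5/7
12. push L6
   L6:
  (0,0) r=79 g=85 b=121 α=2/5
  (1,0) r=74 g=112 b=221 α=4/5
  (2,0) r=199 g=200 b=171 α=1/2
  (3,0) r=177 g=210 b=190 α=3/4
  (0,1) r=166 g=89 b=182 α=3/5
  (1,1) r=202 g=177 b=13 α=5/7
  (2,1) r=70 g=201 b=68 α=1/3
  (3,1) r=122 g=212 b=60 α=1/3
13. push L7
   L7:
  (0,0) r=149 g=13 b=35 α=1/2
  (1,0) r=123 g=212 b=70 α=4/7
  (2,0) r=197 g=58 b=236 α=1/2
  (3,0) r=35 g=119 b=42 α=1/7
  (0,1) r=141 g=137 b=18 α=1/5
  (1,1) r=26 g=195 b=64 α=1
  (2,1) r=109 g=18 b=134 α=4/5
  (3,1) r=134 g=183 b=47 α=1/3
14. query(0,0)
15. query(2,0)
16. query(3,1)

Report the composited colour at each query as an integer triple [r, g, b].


(0,1) stack=L1,L2; from [0,0,0]:
L1 α=1/2: [175/2, 213/2, 81/2]
L2 α=3/5: [547/5, 498/5, 513/5]
rounded: [109, 100, 103]

(3,1) stack=L1,L2,L3; from [0,0,0]:
after L1 α=6/7: [1518/7, 72/7, 138]
after L2 α=3/7: [10629/49, 3816/49, 876/7]
after L3 α=1/2: [17979/98, 4747/98, 1075/7]
= [183, 48, 154]

at x=2,y=1 over L1,L2,L3:
+L1 (α=1/4) → [37/2, 38, 39/2]
+L2 (α=2/5) → [143/2, 196/5, 89/2]
+L3 (α=2/3) → [117/2, 82/5, 905/6]
→ [58, 16, 151]

(0,0) stack=L4,L5,L6,L7; from [0,0,0]:
after L4 α=0: [0, 0, 0]
after L5 α=5/8: [725/8, 895/8, 605/8]
after L6 α=2/5: [3439/40, 809/8, 3751/40]
after L7 α=1/2: [9399/80, 913/16, 5151/80]
→ [117, 57, 64]

at x=2,y=0 over L4,L5,L6,L7:
L4 α=1/8: [4, 145/8, 67/4]
L5 α=1/6: [80/3, 2437/48, 1087/24]
L6 α=1/2: [677/6, 12037/96, 5191/48]
L7 α=1/2: [1859/12, 17605/192, 16519/96]
= [155, 92, 172]

(3,1) stack=L4,L5,L6,L7; from [0,0,0]:
+L4 (α=2/3) → [428/3, 310/3, 118/3]
+L5 (α=5/7) → [4201/21, 2900/21, 1151/21]
+L6 (α=1/3) → [10964/63, 10252/63, 3562/63]
+L7 (α=1/3) → [30370/189, 32033/189, 10085/189]
→ [161, 169, 53]


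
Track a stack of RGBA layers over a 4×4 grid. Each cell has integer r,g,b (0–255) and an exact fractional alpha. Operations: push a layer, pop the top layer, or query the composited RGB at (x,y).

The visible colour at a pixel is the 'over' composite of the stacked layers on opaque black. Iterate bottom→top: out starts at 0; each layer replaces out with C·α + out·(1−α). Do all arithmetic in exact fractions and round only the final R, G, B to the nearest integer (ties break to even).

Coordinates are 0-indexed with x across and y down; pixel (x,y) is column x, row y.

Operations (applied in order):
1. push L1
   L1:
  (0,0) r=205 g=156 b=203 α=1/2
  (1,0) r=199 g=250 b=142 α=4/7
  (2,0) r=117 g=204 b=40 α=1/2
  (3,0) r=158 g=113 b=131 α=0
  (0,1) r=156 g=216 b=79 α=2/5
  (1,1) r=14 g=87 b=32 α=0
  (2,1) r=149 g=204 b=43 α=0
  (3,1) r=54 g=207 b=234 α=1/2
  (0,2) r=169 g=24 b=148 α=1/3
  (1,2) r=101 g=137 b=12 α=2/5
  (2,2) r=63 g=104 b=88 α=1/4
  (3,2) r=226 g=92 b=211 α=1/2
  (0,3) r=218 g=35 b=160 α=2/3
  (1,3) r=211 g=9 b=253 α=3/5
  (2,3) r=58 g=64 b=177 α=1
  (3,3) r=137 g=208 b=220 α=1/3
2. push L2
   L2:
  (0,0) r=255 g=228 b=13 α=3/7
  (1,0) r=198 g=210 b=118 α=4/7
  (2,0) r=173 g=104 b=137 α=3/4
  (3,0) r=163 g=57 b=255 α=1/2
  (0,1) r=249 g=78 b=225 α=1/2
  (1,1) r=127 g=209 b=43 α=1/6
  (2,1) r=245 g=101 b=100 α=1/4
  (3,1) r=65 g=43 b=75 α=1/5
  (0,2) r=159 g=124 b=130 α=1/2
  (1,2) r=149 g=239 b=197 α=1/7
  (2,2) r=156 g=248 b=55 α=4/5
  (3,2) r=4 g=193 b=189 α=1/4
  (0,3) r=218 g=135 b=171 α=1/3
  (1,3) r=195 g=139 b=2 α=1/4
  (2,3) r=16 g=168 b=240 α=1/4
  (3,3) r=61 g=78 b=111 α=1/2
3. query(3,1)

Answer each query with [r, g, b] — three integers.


at x=3,y=1 over L1,L2:
after L1 α=1/2: [27, 207/2, 117]
after L2 α=1/5: [173/5, 457/5, 543/5]
→ [35, 91, 109]


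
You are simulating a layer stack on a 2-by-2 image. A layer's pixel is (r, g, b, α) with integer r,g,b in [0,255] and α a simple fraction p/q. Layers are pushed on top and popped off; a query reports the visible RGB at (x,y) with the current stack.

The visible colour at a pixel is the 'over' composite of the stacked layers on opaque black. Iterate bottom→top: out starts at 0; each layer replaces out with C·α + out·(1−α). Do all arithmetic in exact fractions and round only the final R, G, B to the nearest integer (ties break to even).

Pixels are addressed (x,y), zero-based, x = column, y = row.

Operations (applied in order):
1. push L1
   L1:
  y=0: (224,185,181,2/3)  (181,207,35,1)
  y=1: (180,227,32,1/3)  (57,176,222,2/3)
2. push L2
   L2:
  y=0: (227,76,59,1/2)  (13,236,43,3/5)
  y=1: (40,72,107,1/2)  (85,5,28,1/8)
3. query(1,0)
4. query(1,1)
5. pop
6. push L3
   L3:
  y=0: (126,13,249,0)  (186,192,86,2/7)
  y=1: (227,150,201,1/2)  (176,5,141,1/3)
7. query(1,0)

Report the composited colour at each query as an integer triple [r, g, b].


query (1,0) [L1,L2] — begin 0,0,0
L1 α=1: [181, 207, 35]
L2 α=3/5: [401/5, 1122/5, 199/5]
→ [80, 224, 40]

at x=1,y=1 over L1,L2:
L1 α=2/3: [38, 352/3, 148]
L2 α=1/8: [351/8, 2479/24, 133]
rounded: [44, 103, 133]

query (1,0) [L1,L3] — begin 0,0,0
+L1 (α=1) → [181, 207, 35]
+L3 (α=2/7) → [1277/7, 1419/7, 347/7]
rounded: [182, 203, 50]


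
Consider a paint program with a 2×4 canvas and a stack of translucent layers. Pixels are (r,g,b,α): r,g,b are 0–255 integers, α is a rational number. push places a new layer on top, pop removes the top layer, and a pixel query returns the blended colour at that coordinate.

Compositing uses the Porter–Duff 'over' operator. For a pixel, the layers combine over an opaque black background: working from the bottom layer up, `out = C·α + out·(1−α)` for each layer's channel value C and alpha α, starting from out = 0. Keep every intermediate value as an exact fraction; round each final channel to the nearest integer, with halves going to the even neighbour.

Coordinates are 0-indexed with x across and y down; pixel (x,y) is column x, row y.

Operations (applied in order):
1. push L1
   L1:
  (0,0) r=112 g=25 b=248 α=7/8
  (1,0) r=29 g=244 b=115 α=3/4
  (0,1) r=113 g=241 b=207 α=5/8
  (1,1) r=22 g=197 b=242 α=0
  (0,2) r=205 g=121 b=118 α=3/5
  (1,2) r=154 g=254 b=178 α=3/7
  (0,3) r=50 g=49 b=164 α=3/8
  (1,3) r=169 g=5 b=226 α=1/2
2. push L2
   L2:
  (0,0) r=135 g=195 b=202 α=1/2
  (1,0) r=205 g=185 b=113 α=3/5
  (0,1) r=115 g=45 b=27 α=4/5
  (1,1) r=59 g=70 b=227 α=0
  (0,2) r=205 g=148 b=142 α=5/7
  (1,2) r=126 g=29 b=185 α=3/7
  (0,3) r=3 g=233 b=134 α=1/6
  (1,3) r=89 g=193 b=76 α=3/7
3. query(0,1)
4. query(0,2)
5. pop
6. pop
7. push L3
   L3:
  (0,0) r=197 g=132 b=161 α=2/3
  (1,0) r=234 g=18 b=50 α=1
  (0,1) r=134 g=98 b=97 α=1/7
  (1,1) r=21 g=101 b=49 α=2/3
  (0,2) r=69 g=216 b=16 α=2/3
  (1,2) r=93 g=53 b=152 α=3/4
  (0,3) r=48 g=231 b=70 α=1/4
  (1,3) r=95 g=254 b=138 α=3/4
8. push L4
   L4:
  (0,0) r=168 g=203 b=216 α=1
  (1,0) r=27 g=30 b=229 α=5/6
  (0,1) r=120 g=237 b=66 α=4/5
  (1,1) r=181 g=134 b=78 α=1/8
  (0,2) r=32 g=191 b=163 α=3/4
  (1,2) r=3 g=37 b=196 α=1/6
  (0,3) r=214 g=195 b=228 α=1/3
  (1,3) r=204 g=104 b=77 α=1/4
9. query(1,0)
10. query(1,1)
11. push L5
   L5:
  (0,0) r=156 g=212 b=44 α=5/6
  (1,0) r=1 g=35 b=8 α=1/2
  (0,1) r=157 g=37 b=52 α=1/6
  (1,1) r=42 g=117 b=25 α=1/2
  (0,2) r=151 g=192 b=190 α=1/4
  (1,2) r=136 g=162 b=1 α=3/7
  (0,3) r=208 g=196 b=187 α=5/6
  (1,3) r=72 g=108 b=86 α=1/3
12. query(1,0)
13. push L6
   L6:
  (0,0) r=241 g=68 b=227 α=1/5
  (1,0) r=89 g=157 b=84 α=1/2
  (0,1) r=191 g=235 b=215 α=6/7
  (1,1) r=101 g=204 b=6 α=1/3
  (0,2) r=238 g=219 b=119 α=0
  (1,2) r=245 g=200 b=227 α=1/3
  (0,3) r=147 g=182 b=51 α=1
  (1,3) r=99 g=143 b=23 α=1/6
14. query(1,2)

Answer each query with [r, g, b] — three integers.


query (0,1) [L1,L2] — begin 0,0,0
+L1 (α=5/8) → [565/8, 1205/8, 1035/8]
+L2 (α=4/5) → [849/8, 529/8, 1899/40]
= [106, 66, 47]

query (0,2) [L1,L2] — begin 0,0,0
L1 α=3/5: [123, 363/5, 354/5]
L2 α=5/7: [1271/7, 4426/35, 4258/35]
rounded: [182, 126, 122]

(1,0) stack=L3,L4; from [0,0,0]:
+L3 (α=1) → [234, 18, 50]
+L4 (α=5/6) → [123/2, 28, 1195/6]
→ [62, 28, 199]

(1,1) stack=L3,L4; from [0,0,0]:
L3 α=2/3: [14, 202/3, 98/3]
L4 α=1/8: [279/8, 227/3, 115/3]
→ [35, 76, 38]

at x=1,y=0 over L3,L4,L5:
after L3 α=1: [234, 18, 50]
after L4 α=5/6: [123/2, 28, 1195/6]
after L5 α=1/2: [125/4, 63/2, 1243/12]
rounded: [31, 32, 104]

(1,2) stack=L3,L4,L5,L6; from [0,0,0]:
+L3 (α=3/4) → [279/4, 159/4, 114]
+L4 (α=1/6) → [469/8, 943/24, 383/3]
+L5 (α=3/7) → [1285/14, 3859/42, 1541/21]
+L6 (α=1/3) → [1000/7, 8059/63, 7849/63]
= [143, 128, 125]


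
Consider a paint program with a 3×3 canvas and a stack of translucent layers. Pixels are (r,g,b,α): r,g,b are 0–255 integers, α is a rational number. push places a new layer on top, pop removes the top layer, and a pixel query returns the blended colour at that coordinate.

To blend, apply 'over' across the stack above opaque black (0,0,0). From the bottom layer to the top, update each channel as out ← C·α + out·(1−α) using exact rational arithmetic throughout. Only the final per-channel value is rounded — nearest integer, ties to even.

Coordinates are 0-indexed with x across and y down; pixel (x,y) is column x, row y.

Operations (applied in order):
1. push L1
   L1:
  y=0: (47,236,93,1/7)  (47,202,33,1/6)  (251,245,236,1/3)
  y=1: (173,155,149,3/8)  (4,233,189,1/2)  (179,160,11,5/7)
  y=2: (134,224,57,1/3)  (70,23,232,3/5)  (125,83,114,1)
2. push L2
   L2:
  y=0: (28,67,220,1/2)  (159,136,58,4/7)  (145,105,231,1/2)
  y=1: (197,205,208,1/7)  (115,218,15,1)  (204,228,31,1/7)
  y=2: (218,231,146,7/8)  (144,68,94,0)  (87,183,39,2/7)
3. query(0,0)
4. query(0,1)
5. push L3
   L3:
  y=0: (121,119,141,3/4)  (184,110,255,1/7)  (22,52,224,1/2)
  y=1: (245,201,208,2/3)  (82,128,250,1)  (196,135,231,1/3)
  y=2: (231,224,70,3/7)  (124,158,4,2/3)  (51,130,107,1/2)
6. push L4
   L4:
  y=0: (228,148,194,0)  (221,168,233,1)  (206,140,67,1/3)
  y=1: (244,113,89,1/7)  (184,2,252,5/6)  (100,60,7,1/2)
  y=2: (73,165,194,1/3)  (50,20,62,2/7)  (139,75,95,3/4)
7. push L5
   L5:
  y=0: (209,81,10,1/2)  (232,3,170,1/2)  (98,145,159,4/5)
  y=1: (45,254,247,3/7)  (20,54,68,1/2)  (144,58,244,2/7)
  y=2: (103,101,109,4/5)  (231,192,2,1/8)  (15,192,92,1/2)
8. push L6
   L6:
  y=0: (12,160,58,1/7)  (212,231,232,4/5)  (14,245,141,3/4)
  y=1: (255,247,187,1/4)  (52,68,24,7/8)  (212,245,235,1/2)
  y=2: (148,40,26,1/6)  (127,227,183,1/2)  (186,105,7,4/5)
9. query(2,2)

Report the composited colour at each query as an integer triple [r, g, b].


query (0,0) [L1,L2] — begin 0,0,0
after L1 α=1/7: [47/7, 236/7, 93/7]
after L2 α=1/2: [243/14, 705/14, 1633/14]
→ [17, 50, 117]

(0,1) stack=L1,L2; from [0,0,0]:
after L1 α=3/8: [519/8, 465/8, 447/8]
after L2 α=1/7: [335/4, 2215/28, 2173/28]
rounded: [84, 79, 78]

query (2,2) [L1,L2,L3,L4,L5,L6] — begin 0,0,0
L1 α=1: [125, 83, 114]
L2 α=2/7: [799/7, 781/7, 648/7]
L3 α=1/2: [578/7, 1691/14, 1397/14]
L4 α=3/4: [3497/28, 4841/56, 5387/56]
L5 α=1/2: [3917/56, 15593/112, 10539/112]
L6 α=4/5: [45581/280, 62633/560, 2735/112]
= [163, 112, 24]


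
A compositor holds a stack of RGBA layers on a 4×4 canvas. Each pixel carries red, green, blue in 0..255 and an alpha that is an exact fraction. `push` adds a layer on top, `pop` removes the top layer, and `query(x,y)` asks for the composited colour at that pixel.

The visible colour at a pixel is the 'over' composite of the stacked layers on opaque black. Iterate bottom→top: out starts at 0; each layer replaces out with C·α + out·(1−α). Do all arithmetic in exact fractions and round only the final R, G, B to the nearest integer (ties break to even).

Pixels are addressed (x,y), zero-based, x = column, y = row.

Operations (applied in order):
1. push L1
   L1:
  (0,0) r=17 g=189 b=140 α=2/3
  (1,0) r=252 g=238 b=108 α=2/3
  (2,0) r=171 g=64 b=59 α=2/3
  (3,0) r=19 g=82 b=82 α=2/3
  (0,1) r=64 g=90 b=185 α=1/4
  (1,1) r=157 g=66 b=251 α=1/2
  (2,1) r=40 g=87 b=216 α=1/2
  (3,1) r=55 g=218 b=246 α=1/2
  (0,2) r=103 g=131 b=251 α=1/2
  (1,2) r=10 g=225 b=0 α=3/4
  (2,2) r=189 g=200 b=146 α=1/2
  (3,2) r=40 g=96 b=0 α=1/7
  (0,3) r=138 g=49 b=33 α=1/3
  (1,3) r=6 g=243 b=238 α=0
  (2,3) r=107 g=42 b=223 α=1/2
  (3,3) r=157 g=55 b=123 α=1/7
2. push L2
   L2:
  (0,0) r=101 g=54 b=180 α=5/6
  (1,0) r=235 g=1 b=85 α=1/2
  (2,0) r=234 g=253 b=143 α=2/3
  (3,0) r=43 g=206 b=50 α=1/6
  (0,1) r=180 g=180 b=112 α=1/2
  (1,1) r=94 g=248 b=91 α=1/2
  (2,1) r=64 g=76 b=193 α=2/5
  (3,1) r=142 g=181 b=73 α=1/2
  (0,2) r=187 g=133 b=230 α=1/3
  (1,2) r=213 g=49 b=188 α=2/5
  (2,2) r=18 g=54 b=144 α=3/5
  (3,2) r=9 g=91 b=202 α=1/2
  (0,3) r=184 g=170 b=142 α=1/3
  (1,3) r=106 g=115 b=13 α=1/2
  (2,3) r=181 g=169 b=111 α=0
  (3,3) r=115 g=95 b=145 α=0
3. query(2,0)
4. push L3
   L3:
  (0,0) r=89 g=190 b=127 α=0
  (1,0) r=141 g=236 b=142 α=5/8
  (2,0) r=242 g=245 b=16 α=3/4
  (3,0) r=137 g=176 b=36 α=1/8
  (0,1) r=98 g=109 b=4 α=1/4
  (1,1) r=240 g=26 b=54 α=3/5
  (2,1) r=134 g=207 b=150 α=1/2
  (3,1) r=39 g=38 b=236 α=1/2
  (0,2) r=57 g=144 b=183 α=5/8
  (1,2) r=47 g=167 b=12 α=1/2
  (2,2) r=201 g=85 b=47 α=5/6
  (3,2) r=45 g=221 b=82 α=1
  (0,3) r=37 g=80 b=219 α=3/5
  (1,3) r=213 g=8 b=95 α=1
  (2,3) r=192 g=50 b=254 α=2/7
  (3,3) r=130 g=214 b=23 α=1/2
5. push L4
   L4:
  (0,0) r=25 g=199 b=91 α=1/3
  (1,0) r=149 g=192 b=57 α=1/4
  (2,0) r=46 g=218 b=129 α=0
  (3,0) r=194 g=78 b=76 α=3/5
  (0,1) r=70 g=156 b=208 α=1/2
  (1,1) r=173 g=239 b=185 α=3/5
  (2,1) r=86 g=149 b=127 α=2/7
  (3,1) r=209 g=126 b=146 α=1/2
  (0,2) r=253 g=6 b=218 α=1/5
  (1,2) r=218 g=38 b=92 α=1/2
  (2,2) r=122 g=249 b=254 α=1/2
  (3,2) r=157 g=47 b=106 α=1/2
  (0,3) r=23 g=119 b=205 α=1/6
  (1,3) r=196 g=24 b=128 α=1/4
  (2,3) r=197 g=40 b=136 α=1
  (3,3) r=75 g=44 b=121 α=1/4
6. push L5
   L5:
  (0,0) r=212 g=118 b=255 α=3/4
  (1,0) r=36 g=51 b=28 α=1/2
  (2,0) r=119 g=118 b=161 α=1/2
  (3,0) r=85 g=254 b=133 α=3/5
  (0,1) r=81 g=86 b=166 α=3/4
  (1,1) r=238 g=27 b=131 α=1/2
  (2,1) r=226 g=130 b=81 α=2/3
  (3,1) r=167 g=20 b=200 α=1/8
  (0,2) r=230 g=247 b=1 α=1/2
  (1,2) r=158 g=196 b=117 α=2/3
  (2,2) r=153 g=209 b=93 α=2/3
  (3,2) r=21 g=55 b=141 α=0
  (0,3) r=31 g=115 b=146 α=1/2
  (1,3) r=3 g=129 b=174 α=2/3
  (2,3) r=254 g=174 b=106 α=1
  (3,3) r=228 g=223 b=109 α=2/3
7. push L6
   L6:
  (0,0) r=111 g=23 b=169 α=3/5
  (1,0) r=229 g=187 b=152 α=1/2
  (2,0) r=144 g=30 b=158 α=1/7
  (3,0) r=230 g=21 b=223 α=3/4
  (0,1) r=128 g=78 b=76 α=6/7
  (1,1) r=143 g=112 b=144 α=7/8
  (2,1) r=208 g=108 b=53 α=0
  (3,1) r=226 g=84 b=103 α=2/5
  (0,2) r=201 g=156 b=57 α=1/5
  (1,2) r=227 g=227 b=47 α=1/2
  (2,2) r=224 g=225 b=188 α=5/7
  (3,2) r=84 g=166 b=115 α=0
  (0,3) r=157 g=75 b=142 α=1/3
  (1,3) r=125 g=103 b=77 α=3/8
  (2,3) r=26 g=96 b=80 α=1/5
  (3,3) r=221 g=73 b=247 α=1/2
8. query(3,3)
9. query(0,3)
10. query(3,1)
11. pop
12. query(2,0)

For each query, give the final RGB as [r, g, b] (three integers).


(2,0) stack=L1,L2; from [0,0,0]:
+L1 (α=2/3) → [114, 128/3, 118/3]
+L2 (α=2/3) → [194, 1646/9, 976/9]
→ [194, 183, 108]

(3,3) stack=L1,L2,L3,L4,L5,L6; from [0,0,0]:
L1 α=1/7: [157/7, 55/7, 123/7]
L2 α=0: [157/7, 55/7, 123/7]
L3 α=1/2: [1067/14, 1553/14, 142/7]
L4 α=1/4: [4251/56, 5275/56, 1273/28]
L5 α=2/3: [9929/56, 30251/168, 2459/28]
L6 α=1/2: [22305/112, 42515/336, 9375/56]
→ [199, 127, 167]

query (0,3) [L1,L2,L3,L4,L5,L6] — begin 0,0,0
after L1 α=1/3: [46, 49/3, 11]
after L2 α=1/3: [92, 608/9, 164/3]
after L3 α=3/5: [59, 3376/45, 2299/15]
after L4 α=1/6: [53, 4447/54, 1457/9]
after L5 α=1/2: [42, 10657/108, 2771/18]
after L6 α=1/3: [241/3, 14707/162, 4049/27]
rounded: [80, 91, 150]

(3,1) stack=L1,L2,L3,L4,L5,L6; from [0,0,0]:
L1 α=1/2: [55/2, 109, 123]
L2 α=1/2: [339/4, 145, 98]
L3 α=1/2: [495/8, 183/2, 167]
L4 α=1/2: [2167/16, 435/4, 313/2]
L5 α=1/8: [17841/128, 3125/32, 2591/16]
L6 α=2/5: [111379/640, 14751/160, 11069/80]
rounded: [174, 92, 138]

query (2,0) [L1,L2,L3,L4,L5] — begin 0,0,0
+L1 (α=2/3) → [114, 128/3, 118/3]
+L2 (α=2/3) → [194, 1646/9, 976/9]
+L3 (α=3/4) → [230, 8261/36, 352/9]
+L4 (α=0) → [230, 8261/36, 352/9]
+L5 (α=1/2) → [349/2, 12509/72, 1801/18]
rounded: [174, 174, 100]


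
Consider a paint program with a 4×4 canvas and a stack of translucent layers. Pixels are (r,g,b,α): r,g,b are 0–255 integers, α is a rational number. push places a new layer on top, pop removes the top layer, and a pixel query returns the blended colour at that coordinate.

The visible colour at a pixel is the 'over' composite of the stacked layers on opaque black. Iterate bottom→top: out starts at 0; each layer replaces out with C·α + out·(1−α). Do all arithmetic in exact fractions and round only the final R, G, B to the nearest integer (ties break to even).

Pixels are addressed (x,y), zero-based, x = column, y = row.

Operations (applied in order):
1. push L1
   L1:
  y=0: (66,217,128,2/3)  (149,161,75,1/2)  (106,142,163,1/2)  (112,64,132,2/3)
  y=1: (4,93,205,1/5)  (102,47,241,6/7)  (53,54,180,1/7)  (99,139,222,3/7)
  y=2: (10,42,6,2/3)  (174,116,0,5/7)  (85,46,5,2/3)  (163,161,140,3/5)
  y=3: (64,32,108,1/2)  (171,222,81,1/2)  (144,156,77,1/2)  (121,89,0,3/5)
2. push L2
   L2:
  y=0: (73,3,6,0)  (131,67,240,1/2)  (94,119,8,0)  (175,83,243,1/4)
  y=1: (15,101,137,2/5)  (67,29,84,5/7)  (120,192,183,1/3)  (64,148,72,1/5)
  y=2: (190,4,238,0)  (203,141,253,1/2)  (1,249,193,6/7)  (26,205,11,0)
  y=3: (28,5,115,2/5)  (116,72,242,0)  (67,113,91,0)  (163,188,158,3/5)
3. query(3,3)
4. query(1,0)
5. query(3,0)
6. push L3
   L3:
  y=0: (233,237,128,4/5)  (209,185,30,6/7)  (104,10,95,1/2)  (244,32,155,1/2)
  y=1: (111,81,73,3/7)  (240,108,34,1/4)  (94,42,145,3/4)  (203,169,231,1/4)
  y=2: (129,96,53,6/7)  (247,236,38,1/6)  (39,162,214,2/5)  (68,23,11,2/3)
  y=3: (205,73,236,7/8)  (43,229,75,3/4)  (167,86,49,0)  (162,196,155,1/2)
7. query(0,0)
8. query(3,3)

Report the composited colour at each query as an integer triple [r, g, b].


(3,3) stack=L1,L2; from [0,0,0]:
+L1 (α=3/5) → [363/5, 267/5, 0]
+L2 (α=3/5) → [3171/25, 3354/25, 474/5]
= [127, 134, 95]

(1,0) stack=L1,L2; from [0,0,0]:
+L1 (α=1/2) → [149/2, 161/2, 75/2]
+L2 (α=1/2) → [411/4, 295/4, 555/4]
rounded: [103, 74, 139]

query (3,0) [L1,L2] — begin 0,0,0
+L1 (α=2/3) → [224/3, 128/3, 88]
+L2 (α=1/4) → [399/4, 211/4, 507/4]
rounded: [100, 53, 127]

(0,0) stack=L1,L2,L3; from [0,0,0]:
+L1 (α=2/3) → [44, 434/3, 256/3]
+L2 (α=0) → [44, 434/3, 256/3]
+L3 (α=4/5) → [976/5, 3278/15, 1792/15]
rounded: [195, 219, 119]

(3,3) stack=L1,L2,L3; from [0,0,0]:
L1 α=3/5: [363/5, 267/5, 0]
L2 α=3/5: [3171/25, 3354/25, 474/5]
L3 α=1/2: [7221/50, 4127/25, 1249/10]
= [144, 165, 125]


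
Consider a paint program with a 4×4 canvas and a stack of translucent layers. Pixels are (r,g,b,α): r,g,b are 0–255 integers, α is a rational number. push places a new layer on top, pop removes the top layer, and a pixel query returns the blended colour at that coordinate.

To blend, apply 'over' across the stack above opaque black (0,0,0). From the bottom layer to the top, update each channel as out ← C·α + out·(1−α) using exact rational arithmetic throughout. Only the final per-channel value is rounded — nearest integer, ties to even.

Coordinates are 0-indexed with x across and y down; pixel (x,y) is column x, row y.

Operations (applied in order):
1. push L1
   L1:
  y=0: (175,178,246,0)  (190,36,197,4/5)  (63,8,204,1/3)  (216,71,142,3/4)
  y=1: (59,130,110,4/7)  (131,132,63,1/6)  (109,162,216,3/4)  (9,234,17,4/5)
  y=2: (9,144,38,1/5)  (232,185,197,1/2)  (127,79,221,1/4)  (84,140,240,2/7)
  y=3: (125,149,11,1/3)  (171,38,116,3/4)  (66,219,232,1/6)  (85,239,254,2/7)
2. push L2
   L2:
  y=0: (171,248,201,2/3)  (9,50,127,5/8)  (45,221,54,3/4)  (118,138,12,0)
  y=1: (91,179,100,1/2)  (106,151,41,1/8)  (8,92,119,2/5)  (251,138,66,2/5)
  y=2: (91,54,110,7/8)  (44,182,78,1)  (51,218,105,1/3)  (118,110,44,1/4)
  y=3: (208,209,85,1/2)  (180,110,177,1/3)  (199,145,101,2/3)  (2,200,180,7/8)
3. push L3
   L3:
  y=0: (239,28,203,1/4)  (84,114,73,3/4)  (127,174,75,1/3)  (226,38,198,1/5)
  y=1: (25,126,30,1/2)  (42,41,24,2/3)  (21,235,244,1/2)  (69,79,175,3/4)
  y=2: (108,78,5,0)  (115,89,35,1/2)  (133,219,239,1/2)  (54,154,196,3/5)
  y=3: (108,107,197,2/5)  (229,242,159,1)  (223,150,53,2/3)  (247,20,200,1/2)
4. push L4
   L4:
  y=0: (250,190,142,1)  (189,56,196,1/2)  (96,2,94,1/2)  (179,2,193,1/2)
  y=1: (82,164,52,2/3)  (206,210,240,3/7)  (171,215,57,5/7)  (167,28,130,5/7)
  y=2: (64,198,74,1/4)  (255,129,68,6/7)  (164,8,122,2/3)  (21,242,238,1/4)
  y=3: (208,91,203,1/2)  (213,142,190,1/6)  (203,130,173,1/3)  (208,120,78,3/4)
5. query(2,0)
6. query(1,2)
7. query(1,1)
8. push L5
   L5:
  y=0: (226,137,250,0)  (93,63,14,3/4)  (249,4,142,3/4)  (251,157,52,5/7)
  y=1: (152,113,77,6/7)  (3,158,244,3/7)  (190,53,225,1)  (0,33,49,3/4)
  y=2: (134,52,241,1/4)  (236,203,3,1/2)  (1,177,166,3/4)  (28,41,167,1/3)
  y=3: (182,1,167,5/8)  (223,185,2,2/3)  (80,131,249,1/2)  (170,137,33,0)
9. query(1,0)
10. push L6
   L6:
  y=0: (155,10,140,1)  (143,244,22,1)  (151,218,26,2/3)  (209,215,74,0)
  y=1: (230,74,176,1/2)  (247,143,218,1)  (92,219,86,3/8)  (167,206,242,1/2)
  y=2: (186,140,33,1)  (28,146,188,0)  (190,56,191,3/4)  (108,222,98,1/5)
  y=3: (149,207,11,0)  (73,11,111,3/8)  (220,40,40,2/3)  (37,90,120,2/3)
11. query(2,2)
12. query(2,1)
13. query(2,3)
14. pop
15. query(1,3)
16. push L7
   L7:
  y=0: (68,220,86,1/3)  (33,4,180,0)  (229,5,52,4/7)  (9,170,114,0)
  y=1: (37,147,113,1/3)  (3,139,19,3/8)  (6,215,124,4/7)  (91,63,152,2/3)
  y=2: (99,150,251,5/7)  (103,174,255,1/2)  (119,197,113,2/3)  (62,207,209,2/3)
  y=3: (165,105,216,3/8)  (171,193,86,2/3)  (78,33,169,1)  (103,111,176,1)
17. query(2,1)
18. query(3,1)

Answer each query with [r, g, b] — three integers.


query (2,0) [L1,L2,L3,L4] — begin 0,0,0
after L1 α=1/3: [21, 8/3, 68]
after L2 α=3/4: [39, 1997/12, 115/2]
after L3 α=1/3: [205/3, 3041/18, 190/3]
after L4 α=1/2: [493/6, 3077/36, 236/3]
rounded: [82, 85, 79]

(1,2) stack=L1,L2,L3,L4; from [0,0,0]:
+L1 (α=1/2) → [116, 185/2, 197/2]
+L2 (α=1) → [44, 182, 78]
+L3 (α=1/2) → [159/2, 271/2, 113/2]
+L4 (α=6/7) → [3219/14, 1819/14, 929/14]
rounded: [230, 130, 66]

query (1,1) [L1,L2,L3,L4] — begin 0,0,0
L1 α=1/6: [131/6, 22, 21/2]
L2 α=1/8: [1553/48, 305/8, 229/16]
L3 α=2/3: [5585/144, 961/24, 997/48]
L4 α=3/7: [27833/252, 4741/42, 9637/84]
= [110, 113, 115]

query (1,0) [L1,L2,L3,L4,L5] — begin 0,0,0
after L1 α=4/5: [152, 144/5, 788/5]
after L2 α=5/8: [501/8, 841/20, 5539/40]
after L3 α=3/4: [2517/32, 7681/80, 14299/160]
after L4 α=1/2: [8565/64, 12161/160, 45659/320]
after L5 α=3/4: [26421/256, 42401/640, 59099/1280]
→ [103, 66, 46]

at x=2,y=2 over L1,L2,L3,L4,L5,L6:
after L1 α=1/4: [127/4, 79/4, 221/4]
after L2 α=1/3: [229/6, 515/6, 431/6]
after L3 α=1/2: [1027/12, 1829/12, 1865/12]
after L4 α=2/3: [4963/36, 2021/36, 4793/36]
after L5 α=3/4: [5071/144, 21137/144, 22721/144]
after L6 α=3/4: [87151/576, 45329/576, 105233/576]
= [151, 79, 183]

(2,1) stack=L1,L2,L3,L4,L5,L6; from [0,0,0]:
after L1 α=3/4: [327/4, 243/2, 162]
after L2 α=2/5: [209/4, 1097/10, 724/5]
after L3 α=1/2: [293/8, 3447/20, 972/5]
after L4 α=5/7: [3713/28, 14197/70, 3369/35]
after L5 α=1: [190, 53, 225]
after L6 α=3/8: [613/4, 461/4, 1383/8]
rounded: [153, 115, 173]

query (2,3) [L1,L2,L3,L4,L5,L6] — begin 0,0,0
after L1 α=1/6: [11, 73/2, 116/3]
after L2 α=2/3: [409/3, 653/6, 722/9]
after L3 α=2/3: [1747/9, 2453/18, 1676/27]
after L4 α=1/3: [5321/27, 3623/27, 8023/81]
after L5 α=1/2: [7481/54, 3580/27, 14096/81]
after L6 α=2/3: [31241/162, 5740/81, 20576/243]
→ [193, 71, 85]

at x=1,y=3 over L1,L2,L3,L4,L5:
after L1 α=3/4: [513/4, 57/2, 87]
after L2 α=1/3: [291/2, 167/3, 117]
after L3 α=1: [229, 242, 159]
after L4 α=1/6: [679/3, 676/3, 985/6]
after L5 α=2/3: [2017/9, 1786/9, 1009/18]
rounded: [224, 198, 56]

at x=2,y=1 over L1,L2,L3,L4,L5,L7:
L1 α=3/4: [327/4, 243/2, 162]
L2 α=2/5: [209/4, 1097/10, 724/5]
L3 α=1/2: [293/8, 3447/20, 972/5]
L4 α=5/7: [3713/28, 14197/70, 3369/35]
L5 α=1: [190, 53, 225]
L7 α=4/7: [594/7, 1019/7, 1171/7]
= [85, 146, 167]

query (3,1) [L1,L2,L3,L4,L5,L7] — begin 0,0,0
+L1 (α=4/5) → [36/5, 936/5, 68/5]
+L2 (α=2/5) → [2618/25, 4188/25, 864/25]
+L3 (α=3/4) → [7793/100, 10113/100, 13989/100]
+L4 (α=5/7) → [49543/350, 17113/350, 46489/350]
+L5 (α=3/4) → [49543/1400, 51763/1400, 97939/1400]
+L7 (α=2/3) → [304343/4200, 228163/4200, 174513/1400]
= [72, 54, 125]


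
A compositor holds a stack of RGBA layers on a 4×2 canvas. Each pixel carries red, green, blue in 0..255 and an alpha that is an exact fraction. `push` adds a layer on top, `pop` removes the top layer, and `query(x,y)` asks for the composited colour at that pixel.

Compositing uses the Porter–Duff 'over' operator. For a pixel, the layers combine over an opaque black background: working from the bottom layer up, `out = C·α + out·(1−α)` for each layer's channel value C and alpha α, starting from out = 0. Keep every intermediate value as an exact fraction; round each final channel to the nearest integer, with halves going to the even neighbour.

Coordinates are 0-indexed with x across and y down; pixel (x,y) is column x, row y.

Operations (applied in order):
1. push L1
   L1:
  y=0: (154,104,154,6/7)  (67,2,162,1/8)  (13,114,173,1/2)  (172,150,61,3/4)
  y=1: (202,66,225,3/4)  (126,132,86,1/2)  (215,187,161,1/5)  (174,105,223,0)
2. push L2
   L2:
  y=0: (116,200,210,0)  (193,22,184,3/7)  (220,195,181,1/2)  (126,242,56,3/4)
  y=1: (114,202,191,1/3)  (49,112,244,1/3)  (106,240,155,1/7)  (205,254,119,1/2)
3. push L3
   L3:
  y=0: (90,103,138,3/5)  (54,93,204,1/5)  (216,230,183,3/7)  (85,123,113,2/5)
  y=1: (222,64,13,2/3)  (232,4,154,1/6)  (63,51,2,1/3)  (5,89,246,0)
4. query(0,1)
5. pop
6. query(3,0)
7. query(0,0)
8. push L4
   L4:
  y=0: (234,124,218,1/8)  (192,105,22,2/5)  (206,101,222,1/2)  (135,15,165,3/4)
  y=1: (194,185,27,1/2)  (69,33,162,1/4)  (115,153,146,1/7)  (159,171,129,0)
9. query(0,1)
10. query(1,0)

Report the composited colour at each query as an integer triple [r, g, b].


at x=0,y=1 over L1,L2,L3:
after L1 α=3/4: [303/2, 99/2, 675/4]
after L2 α=1/3: [139, 301/3, 1057/6]
after L3 α=2/3: [583/3, 685/9, 1213/18]
= [194, 76, 67]

at x=3,y=0 over L1,L2:
after L1 α=3/4: [129, 225/2, 183/4]
after L2 α=3/4: [507/4, 1677/8, 855/16]
→ [127, 210, 53]

(0,0) stack=L1,L2; from [0,0,0]:
after L1 α=6/7: [132, 624/7, 132]
after L2 α=0: [132, 624/7, 132]
= [132, 89, 132]

(0,1) stack=L1,L2,L4; from [0,0,0]:
+L1 (α=3/4) → [303/2, 99/2, 675/4]
+L2 (α=1/3) → [139, 301/3, 1057/6]
+L4 (α=1/2) → [333/2, 428/3, 1219/12]
rounded: [166, 143, 102]

query (1,0) [L1,L2,L4] — begin 0,0,0
+L1 (α=1/8) → [67/8, 1/4, 81/4]
+L2 (α=3/7) → [175/2, 67/7, 633/7]
+L4 (α=2/5) → [1293/10, 1671/35, 2207/35]
→ [129, 48, 63]


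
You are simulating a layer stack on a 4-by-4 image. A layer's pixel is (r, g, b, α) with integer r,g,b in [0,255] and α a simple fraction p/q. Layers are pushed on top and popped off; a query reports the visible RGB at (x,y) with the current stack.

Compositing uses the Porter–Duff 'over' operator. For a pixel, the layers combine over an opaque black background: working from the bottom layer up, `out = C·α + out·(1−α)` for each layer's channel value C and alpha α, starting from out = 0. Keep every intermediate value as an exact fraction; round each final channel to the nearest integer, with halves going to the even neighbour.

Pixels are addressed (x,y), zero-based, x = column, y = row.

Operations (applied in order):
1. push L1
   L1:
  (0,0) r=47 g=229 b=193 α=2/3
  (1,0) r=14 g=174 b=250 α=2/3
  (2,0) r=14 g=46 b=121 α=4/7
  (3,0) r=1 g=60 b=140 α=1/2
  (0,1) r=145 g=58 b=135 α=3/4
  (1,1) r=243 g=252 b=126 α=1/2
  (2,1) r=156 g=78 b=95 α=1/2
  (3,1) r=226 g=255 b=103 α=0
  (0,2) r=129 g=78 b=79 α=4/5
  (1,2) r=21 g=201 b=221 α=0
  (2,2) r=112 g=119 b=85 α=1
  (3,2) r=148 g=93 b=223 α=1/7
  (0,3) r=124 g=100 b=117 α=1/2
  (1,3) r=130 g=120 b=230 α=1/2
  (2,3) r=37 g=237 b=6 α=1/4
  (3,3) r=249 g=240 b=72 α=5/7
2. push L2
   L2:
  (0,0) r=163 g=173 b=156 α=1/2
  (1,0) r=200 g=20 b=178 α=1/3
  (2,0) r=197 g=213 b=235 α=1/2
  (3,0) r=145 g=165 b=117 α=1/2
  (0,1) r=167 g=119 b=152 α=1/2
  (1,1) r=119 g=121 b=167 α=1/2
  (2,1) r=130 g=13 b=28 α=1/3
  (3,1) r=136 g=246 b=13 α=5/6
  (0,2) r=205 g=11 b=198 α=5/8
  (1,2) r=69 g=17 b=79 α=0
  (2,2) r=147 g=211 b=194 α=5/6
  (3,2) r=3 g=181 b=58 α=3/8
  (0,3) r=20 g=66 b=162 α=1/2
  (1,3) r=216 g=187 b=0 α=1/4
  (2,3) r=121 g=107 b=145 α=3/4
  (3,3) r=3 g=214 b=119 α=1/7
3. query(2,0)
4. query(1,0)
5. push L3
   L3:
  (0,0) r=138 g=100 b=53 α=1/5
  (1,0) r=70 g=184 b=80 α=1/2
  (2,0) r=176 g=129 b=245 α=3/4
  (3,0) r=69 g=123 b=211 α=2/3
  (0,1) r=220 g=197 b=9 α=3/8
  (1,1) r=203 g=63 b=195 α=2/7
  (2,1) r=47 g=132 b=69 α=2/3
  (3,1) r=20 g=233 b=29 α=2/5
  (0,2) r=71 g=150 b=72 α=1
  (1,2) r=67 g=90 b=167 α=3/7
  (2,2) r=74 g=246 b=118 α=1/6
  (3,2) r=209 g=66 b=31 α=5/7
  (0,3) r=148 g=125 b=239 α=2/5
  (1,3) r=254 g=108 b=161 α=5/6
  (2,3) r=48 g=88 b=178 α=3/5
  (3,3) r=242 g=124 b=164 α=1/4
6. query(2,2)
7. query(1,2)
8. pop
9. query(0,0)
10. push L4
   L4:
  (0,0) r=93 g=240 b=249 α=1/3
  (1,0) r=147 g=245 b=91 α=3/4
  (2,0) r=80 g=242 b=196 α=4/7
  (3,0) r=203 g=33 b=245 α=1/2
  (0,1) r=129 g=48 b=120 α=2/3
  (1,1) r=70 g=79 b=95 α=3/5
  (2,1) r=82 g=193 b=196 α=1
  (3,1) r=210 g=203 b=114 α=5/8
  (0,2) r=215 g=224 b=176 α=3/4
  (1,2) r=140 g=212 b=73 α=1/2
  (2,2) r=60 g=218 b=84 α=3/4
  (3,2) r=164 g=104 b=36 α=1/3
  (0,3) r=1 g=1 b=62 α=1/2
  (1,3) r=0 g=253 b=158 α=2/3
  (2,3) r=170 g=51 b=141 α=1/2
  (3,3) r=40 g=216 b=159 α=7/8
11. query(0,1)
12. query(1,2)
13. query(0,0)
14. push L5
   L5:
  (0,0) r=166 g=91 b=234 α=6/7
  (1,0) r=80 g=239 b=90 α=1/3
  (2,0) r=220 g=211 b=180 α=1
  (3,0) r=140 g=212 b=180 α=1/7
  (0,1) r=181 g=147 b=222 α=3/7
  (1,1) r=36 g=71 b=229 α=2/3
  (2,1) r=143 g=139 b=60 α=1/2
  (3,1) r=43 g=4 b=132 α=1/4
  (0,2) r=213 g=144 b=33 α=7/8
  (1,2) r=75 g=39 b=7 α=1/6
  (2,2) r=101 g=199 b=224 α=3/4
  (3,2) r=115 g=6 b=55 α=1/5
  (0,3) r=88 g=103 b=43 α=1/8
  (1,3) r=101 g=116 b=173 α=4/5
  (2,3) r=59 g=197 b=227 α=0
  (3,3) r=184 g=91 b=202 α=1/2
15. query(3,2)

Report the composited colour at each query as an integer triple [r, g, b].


at x=2,y=0 over L1,L2:
+L1 (α=4/7) → [8, 184/7, 484/7]
+L2 (α=1/2) → [205/2, 1675/14, 2129/14]
→ [102, 120, 152]

(1,0) stack=L1,L2; from [0,0,0]:
after L1 α=2/3: [28/3, 116, 500/3]
after L2 α=1/3: [656/9, 84, 1534/9]
rounded: [73, 84, 170]

(2,2) stack=L1,L2,L3; from [0,0,0]:
+L1 (α=1) → [112, 119, 85]
+L2 (α=5/6) → [847/6, 587/3, 1055/6]
+L3 (α=1/6) → [4679/36, 3673/18, 5983/36]
= [130, 204, 166]

(1,2) stack=L1,L2,L3; from [0,0,0]:
L1 α=0: [0, 0, 0]
L2 α=0: [0, 0, 0]
L3 α=3/7: [201/7, 270/7, 501/7]
rounded: [29, 39, 72]

at x=0,y=0 over L1,L2:
after L1 α=2/3: [94/3, 458/3, 386/3]
after L2 α=1/2: [583/6, 977/6, 427/3]
→ [97, 163, 142]

(0,1) stack=L1,L2,L4; from [0,0,0]:
+L1 (α=3/4) → [435/4, 87/2, 405/4]
+L2 (α=1/2) → [1103/8, 325/4, 1013/8]
+L4 (α=2/3) → [3167/24, 709/12, 2933/24]
→ [132, 59, 122]

query (1,2) [L1,L2,L4] — begin 0,0,0
+L1 (α=0) → [0, 0, 0]
+L2 (α=0) → [0, 0, 0]
+L4 (α=1/2) → [70, 106, 73/2]
rounded: [70, 106, 36]

at x=0,y=0 over L1,L2,L4:
L1 α=2/3: [94/3, 458/3, 386/3]
L2 α=1/2: [583/6, 977/6, 427/3]
L4 α=1/3: [862/9, 1697/9, 1601/9]
→ [96, 189, 178]

query (3,2) [L1,L2,L4,L5] — begin 0,0,0
after L1 α=1/7: [148/7, 93/7, 223/7]
after L2 α=3/8: [803/56, 2133/28, 2333/56]
after L4 α=1/3: [5395/84, 3589/42, 3341/84]
after L5 α=1/5: [1562/21, 7304/105, 4496/105]
rounded: [74, 70, 43]
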